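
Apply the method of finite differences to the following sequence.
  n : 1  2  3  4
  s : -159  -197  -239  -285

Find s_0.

-38  -42  -46
-4  -4
The second differences are constant at -4.
Work back: -38 + 4 = -34;  -159 + 34 = -125

-125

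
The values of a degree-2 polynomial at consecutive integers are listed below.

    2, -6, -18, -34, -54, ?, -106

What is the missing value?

-78

Using the first 5 terms:
Δ: -8  -12  -16  -20
Δ²: -4  -4  -4
Constant second difference = -4.
Extend forward: -20 − 4 = -24;  -54 − 24 = -78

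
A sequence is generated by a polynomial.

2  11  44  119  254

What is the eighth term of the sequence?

1199

9  33  75  135
24  42  60
18  18
Constant third difference = 18, so extend:
60 + 18 = 78;  135 + 78 = 213;  254 + 213 = 467
78 + 18 = 96;  213 + 96 = 309;  467 + 309 = 776
96 + 18 = 114;  309 + 114 = 423;  776 + 423 = 1199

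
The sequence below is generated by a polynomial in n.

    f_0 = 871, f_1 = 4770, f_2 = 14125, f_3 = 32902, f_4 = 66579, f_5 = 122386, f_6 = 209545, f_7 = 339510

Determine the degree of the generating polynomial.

5

D1: 3899, 9355, 18777, 33677, 55807, 87159, 129965
D2: 5456, 9422, 14900, 22130, 31352, 42806
D3: 3966, 5478, 7230, 9222, 11454
D4: 1512, 1752, 1992, 2232
D5: 240, 240, 240
The fifth differences are constant, so the polynomial has degree 5.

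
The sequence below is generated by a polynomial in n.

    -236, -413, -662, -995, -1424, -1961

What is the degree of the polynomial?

3

D1: -177, -249, -333, -429, -537
D2: -72, -84, -96, -108
D3: -12, -12, -12
The third differences are constant, so the polynomial has degree 3.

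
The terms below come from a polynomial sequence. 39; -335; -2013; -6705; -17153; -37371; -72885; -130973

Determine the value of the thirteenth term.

D1: -374 , -1678 , -4692 , -10448 , -20218 , -35514 , -58088
D2: -1304 , -3014 , -5756 , -9770 , -15296 , -22574
D3: -1710 , -2742 , -4014 , -5526 , -7278
D4: -1032 , -1272 , -1512 , -1752
D5: -240 , -240 , -240
The fifth differences are constant (-240).
-1752 − 240 = -1992;  -7278 − 1992 = -9270;  -22574 − 9270 = -31844;  -58088 − 31844 = -89932;  -130973 − 89932 = -220905
-1992 − 240 = -2232;  -9270 − 2232 = -11502;  -31844 − 11502 = -43346;  -89932 − 43346 = -133278;  -220905 − 133278 = -354183
-2232 − 240 = -2472;  -11502 − 2472 = -13974;  -43346 − 13974 = -57320;  -133278 − 57320 = -190598;  -354183 − 190598 = -544781
-2472 − 240 = -2712;  -13974 − 2712 = -16686;  -57320 − 16686 = -74006;  -190598 − 74006 = -264604;  -544781 − 264604 = -809385
-2712 − 240 = -2952;  -16686 − 2952 = -19638;  -74006 − 19638 = -93644;  -264604 − 93644 = -358248;  -809385 − 358248 = -1167633

-1167633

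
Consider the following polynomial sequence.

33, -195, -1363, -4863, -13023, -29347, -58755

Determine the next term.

First differences: -228  -1168  -3500  -8160  -16324  -29408
Second differences: -940  -2332  -4660  -8164  -13084
Third differences: -1392  -2328  -3504  -4920
Fourth differences: -936  -1176  -1416
Fifth differences: -240  -240
Fifth differences constant at -240.
-1416 − 240 = -1656;  -4920 − 1656 = -6576;  -13084 − 6576 = -19660;  -29408 − 19660 = -49068;  -58755 − 49068 = -107823

-107823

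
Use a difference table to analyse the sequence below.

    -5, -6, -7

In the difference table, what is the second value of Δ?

-1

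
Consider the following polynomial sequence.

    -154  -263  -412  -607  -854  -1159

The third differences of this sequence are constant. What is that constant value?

Δ: -109, -149, -195, -247, -305
Δ²: -40, -46, -52, -58
Δ³: -6, -6, -6

-6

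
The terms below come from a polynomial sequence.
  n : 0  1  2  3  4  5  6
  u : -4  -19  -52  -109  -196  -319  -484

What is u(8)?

-964

-15, -33, -57, -87, -123, -165
-18, -24, -30, -36, -42
-6, -6, -6, -6
Constant third difference = -6, so extend:
-42 − 6 = -48;  -165 − 48 = -213;  -484 − 213 = -697
-48 − 6 = -54;  -213 − 54 = -267;  -697 − 267 = -964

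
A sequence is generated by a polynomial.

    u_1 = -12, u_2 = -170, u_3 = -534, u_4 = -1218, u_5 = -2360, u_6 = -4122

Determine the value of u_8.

Δ: -158, -364, -684, -1142, -1762
Δ²: -206, -320, -458, -620
Δ³: -114, -138, -162
Δ⁴: -24, -24
Constant fourth difference = -24, so extend:
-162 − 24 = -186;  -620 − 186 = -806;  -1762 − 806 = -2568;  -4122 − 2568 = -6690
-186 − 24 = -210;  -806 − 210 = -1016;  -2568 − 1016 = -3584;  -6690 − 3584 = -10274

-10274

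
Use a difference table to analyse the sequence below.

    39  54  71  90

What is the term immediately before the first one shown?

26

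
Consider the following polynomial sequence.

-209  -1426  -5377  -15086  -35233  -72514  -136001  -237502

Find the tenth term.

-617618

First differences: -1217, -3951, -9709, -20147, -37281, -63487, -101501
Second differences: -2734, -5758, -10438, -17134, -26206, -38014
Third differences: -3024, -4680, -6696, -9072, -11808
Fourth differences: -1656, -2016, -2376, -2736
Fifth differences: -360, -360, -360
Constant fifth difference = -360, so extend:
-2736 − 360 = -3096;  -11808 − 3096 = -14904;  -38014 − 14904 = -52918;  -101501 − 52918 = -154419;  -237502 − 154419 = -391921
-3096 − 360 = -3456;  -14904 − 3456 = -18360;  -52918 − 18360 = -71278;  -154419 − 71278 = -225697;  -391921 − 225697 = -617618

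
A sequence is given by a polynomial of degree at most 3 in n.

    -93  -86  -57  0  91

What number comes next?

222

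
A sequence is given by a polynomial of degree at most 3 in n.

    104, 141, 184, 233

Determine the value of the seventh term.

37 , 43 , 49
6 , 6
Constant second difference = 6, so extend:
49 + 6 = 55;  233 + 55 = 288
55 + 6 = 61;  288 + 61 = 349
61 + 6 = 67;  349 + 67 = 416

416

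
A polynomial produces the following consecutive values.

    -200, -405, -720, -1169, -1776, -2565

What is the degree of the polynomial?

3

Δ: -205, -315, -449, -607, -789
Δ²: -110, -134, -158, -182
Δ³: -24, -24, -24
The third differences are constant, so the polynomial has degree 3.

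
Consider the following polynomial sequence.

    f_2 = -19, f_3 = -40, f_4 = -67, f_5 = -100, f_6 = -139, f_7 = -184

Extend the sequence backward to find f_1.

-4

Δ: -21  -27  -33  -39  -45
Δ²: -6  -6  -6  -6
The second differences are constant at -6.
Work back: -21 + 6 = -15;  -19 + 15 = -4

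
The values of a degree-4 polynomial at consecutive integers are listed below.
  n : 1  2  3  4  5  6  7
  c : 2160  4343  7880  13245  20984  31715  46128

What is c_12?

Δ: 2183 , 3537 , 5365 , 7739 , 10731 , 14413
Δ²: 1354 , 1828 , 2374 , 2992 , 3682
Δ³: 474 , 546 , 618 , 690
Δ⁴: 72 , 72 , 72
Constant fourth difference = 72, so extend:
690 + 72 = 762;  3682 + 762 = 4444;  14413 + 4444 = 18857;  46128 + 18857 = 64985
762 + 72 = 834;  4444 + 834 = 5278;  18857 + 5278 = 24135;  64985 + 24135 = 89120
834 + 72 = 906;  5278 + 906 = 6184;  24135 + 6184 = 30319;  89120 + 30319 = 119439
906 + 72 = 978;  6184 + 978 = 7162;  30319 + 7162 = 37481;  119439 + 37481 = 156920
978 + 72 = 1050;  7162 + 1050 = 8212;  37481 + 8212 = 45693;  156920 + 45693 = 202613

202613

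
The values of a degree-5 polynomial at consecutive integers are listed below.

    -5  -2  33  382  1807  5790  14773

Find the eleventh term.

196585

First differences: 3, 35, 349, 1425, 3983, 8983
Second differences: 32, 314, 1076, 2558, 5000
Third differences: 282, 762, 1482, 2442
Fourth differences: 480, 720, 960
Fifth differences: 240, 240
The fifth differences are constant (240).
960 + 240 = 1200;  2442 + 1200 = 3642;  5000 + 3642 = 8642;  8983 + 8642 = 17625;  14773 + 17625 = 32398
1200 + 240 = 1440;  3642 + 1440 = 5082;  8642 + 5082 = 13724;  17625 + 13724 = 31349;  32398 + 31349 = 63747
1440 + 240 = 1680;  5082 + 1680 = 6762;  13724 + 6762 = 20486;  31349 + 20486 = 51835;  63747 + 51835 = 115582
1680 + 240 = 1920;  6762 + 1920 = 8682;  20486 + 8682 = 29168;  51835 + 29168 = 81003;  115582 + 81003 = 196585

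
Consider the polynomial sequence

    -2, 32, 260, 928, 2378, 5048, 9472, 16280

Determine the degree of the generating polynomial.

34, 228, 668, 1450, 2670, 4424, 6808
194, 440, 782, 1220, 1754, 2384
246, 342, 438, 534, 630
96, 96, 96, 96
The fourth differences are constant, so the polynomial has degree 4.

4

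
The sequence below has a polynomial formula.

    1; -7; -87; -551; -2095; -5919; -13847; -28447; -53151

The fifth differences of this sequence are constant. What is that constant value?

-120

D1: -8, -80, -464, -1544, -3824, -7928, -14600, -24704
D2: -72, -384, -1080, -2280, -4104, -6672, -10104
D3: -312, -696, -1200, -1824, -2568, -3432
D4: -384, -504, -624, -744, -864
D5: -120, -120, -120, -120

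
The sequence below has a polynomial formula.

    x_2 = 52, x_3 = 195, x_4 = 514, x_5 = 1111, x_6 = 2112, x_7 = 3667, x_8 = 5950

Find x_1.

First differences: 143  319  597  1001  1555  2283
Second differences: 176  278  404  554  728
Third differences: 102  126  150  174
Fourth differences: 24  24  24
The fourth differences are constant at 24.
Work back: 102 − 24 = 78;  176 − 78 = 98;  143 − 98 = 45;  52 − 45 = 7

7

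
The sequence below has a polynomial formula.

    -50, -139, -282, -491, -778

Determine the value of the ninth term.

-2946

-89, -143, -209, -287
-54, -66, -78
-12, -12
Third differences constant at -12.
-78 − 12 = -90;  -287 − 90 = -377;  -778 − 377 = -1155
-90 − 12 = -102;  -377 − 102 = -479;  -1155 − 479 = -1634
-102 − 12 = -114;  -479 − 114 = -593;  -1634 − 593 = -2227
-114 − 12 = -126;  -593 − 126 = -719;  -2227 − 719 = -2946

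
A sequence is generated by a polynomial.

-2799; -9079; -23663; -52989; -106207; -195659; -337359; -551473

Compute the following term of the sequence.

-6280 , -14584 , -29326 , -53218 , -89452 , -141700 , -214114
-8304 , -14742 , -23892 , -36234 , -52248 , -72414
-6438 , -9150 , -12342 , -16014 , -20166
-2712 , -3192 , -3672 , -4152
-480 , -480 , -480
Constant fifth difference = -480, so extend:
-4152 − 480 = -4632;  -20166 − 4632 = -24798;  -72414 − 24798 = -97212;  -214114 − 97212 = -311326;  -551473 − 311326 = -862799

-862799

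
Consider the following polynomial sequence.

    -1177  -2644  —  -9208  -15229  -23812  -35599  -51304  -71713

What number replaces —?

-5179

Using the last 6 terms:
-6021  -8583  -11787  -15705  -20409
-2562  -3204  -3918  -4704
-642  -714  -786
-72  -72
Constant fourth difference = -72.
Extend backward: -642 + 72 = -570;  -2562 + 570 = -1992;  -6021 + 1992 = -4029;  -9208 + 4029 = -5179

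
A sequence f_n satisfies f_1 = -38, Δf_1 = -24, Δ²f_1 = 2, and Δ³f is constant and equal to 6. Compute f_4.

-98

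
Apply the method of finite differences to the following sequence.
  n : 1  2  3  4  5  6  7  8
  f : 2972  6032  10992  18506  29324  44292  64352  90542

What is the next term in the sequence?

123996

First differences: 3060, 4960, 7514, 10818, 14968, 20060, 26190
Second differences: 1900, 2554, 3304, 4150, 5092, 6130
Third differences: 654, 750, 846, 942, 1038
Fourth differences: 96, 96, 96, 96
The fourth differences are constant (96).
1038 + 96 = 1134;  6130 + 1134 = 7264;  26190 + 7264 = 33454;  90542 + 33454 = 123996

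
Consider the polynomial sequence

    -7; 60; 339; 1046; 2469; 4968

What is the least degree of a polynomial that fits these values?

D1: 67, 279, 707, 1423, 2499
D2: 212, 428, 716, 1076
D3: 216, 288, 360
D4: 72, 72
The fourth differences are constant, so the polynomial has degree 4.

4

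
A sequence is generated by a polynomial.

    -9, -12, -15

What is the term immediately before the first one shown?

-6

D1: -3, -3
The first differences are constant at -3.
Work back: -9 + 3 = -6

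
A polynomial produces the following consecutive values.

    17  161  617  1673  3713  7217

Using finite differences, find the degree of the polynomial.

4

Δ: 144, 456, 1056, 2040, 3504
Δ²: 312, 600, 984, 1464
Δ³: 288, 384, 480
Δ⁴: 96, 96
The fourth differences are constant, so the polynomial has degree 4.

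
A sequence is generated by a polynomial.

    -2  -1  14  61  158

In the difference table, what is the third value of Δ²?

50

D1: 1, 15, 47, 97
D2: 14, 32, 50
D3: 18, 18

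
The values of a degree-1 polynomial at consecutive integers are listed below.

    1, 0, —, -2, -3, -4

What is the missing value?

-1

Using the last 3 terms:
-1, -1
Constant first difference = -1.
Extend backward: -2 + 1 = -1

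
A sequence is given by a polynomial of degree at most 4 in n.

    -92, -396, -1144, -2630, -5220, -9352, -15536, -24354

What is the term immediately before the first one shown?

-10

First differences: -304, -748, -1486, -2590, -4132, -6184, -8818
Second differences: -444, -738, -1104, -1542, -2052, -2634
Third differences: -294, -366, -438, -510, -582
Fourth differences: -72, -72, -72, -72
The fourth differences are constant at -72.
Work back: -294 + 72 = -222;  -444 + 222 = -222;  -304 + 222 = -82;  -92 + 82 = -10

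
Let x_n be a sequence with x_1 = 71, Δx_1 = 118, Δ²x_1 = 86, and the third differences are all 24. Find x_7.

Build the table forward from the leading diagonal:
Third differences: 24, 24, 24, 24, 24, 24, 24
Second differences: 86, 110, 134, 158, 182, 206, 230
First differences: 118, 204, 314, 448, 606, 788, 994
x: 71, 189, 393, 707, 1155, 1761, 2549

2549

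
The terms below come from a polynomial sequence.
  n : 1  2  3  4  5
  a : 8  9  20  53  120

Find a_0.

Δ: 1  11  33  67
Δ²: 10  22  34
Δ³: 12  12
The third differences are constant at 12.
Work back: 10 − 12 = -2;  1 + 2 = 3;  8 − 3 = 5

5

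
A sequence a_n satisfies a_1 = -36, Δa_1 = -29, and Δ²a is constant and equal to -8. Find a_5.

Build the table forward from the leading diagonal:
D2: -8, -8, -8, -8, -8
D1: -29, -37, -45, -53, -61
a: -36, -65, -102, -147, -200

-200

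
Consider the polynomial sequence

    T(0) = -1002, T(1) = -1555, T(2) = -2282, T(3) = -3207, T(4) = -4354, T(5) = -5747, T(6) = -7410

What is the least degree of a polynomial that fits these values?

3

D1: -553, -727, -925, -1147, -1393, -1663
D2: -174, -198, -222, -246, -270
D3: -24, -24, -24, -24
The third differences are constant, so the polynomial has degree 3.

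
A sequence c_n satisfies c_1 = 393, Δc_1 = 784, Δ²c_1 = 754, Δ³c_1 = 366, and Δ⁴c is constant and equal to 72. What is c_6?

15873

Build the table forward from the leading diagonal:
Δ⁴: 72, 72, 72, 72, 72, 72
Δ³: 366, 438, 510, 582, 654, 726
Δ²: 754, 1120, 1558, 2068, 2650, 3304
Δ: 784, 1538, 2658, 4216, 6284, 8934
c: 393, 1177, 2715, 5373, 9589, 15873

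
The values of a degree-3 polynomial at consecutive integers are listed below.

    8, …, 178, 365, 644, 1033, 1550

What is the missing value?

Using the last 5 terms:
First differences: 187  279  389  517
Second differences: 92  110  128
Third differences: 18  18
Constant third difference = 18.
Extend backward: 92 − 18 = 74;  187 − 74 = 113;  178 − 113 = 65

65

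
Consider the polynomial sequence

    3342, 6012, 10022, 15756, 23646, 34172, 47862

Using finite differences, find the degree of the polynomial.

4

D1: 2670, 4010, 5734, 7890, 10526, 13690
D2: 1340, 1724, 2156, 2636, 3164
D3: 384, 432, 480, 528
D4: 48, 48, 48
The fourth differences are constant, so the polynomial has degree 4.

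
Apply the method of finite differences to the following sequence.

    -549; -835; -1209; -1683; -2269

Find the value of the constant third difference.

-12

Δ: -286, -374, -474, -586
Δ²: -88, -100, -112
Δ³: -12, -12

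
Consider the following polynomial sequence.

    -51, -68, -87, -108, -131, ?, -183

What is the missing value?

-156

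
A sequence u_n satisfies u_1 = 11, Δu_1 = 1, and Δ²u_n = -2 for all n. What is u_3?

Build the table forward from the leading diagonal:
Second differences: -2, -2, -2
First differences: 1, -1, -3
u: 11, 12, 11

11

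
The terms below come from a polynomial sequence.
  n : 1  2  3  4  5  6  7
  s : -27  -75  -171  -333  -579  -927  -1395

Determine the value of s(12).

-6165

D1: -48, -96, -162, -246, -348, -468
D2: -48, -66, -84, -102, -120
D3: -18, -18, -18, -18
Constant third difference = -18, so extend:
-120 − 18 = -138;  -468 − 138 = -606;  -1395 − 606 = -2001
-138 − 18 = -156;  -606 − 156 = -762;  -2001 − 762 = -2763
-156 − 18 = -174;  -762 − 174 = -936;  -2763 − 936 = -3699
-174 − 18 = -192;  -936 − 192 = -1128;  -3699 − 1128 = -4827
-192 − 18 = -210;  -1128 − 210 = -1338;  -4827 − 1338 = -6165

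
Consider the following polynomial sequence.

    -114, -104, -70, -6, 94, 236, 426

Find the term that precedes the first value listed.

Δ: 10, 34, 64, 100, 142, 190
Δ²: 24, 30, 36, 42, 48
Δ³: 6, 6, 6, 6
The third differences are constant at 6.
Work back: 24 − 6 = 18;  10 − 18 = -8;  -114 + 8 = -106

-106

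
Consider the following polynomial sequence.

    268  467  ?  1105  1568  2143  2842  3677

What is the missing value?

742

Using the last 5 terms:
463  575  699  835
112  124  136
12  12
Constant third difference = 12.
Extend backward: 112 − 12 = 100;  463 − 100 = 363;  1105 − 363 = 742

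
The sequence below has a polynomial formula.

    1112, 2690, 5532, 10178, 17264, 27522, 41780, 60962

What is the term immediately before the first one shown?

354

First differences: 1578, 2842, 4646, 7086, 10258, 14258, 19182
Second differences: 1264, 1804, 2440, 3172, 4000, 4924
Third differences: 540, 636, 732, 828, 924
Fourth differences: 96, 96, 96, 96
The fourth differences are constant at 96.
Work back: 540 − 96 = 444;  1264 − 444 = 820;  1578 − 820 = 758;  1112 − 758 = 354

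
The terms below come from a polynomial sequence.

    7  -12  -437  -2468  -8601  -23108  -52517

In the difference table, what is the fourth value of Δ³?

D1: -19, -425, -2031, -6133, -14507, -29409
D2: -406, -1606, -4102, -8374, -14902
D3: -1200, -2496, -4272, -6528
D4: -1296, -1776, -2256
D5: -480, -480

-6528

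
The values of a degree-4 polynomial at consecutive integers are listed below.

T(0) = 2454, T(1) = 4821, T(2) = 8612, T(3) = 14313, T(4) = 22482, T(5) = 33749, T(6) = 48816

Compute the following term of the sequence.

First differences: 2367  3791  5701  8169  11267  15067
Second differences: 1424  1910  2468  3098  3800
Third differences: 486  558  630  702
Fourth differences: 72  72  72
Fourth differences constant at 72.
702 + 72 = 774;  3800 + 774 = 4574;  15067 + 4574 = 19641;  48816 + 19641 = 68457

68457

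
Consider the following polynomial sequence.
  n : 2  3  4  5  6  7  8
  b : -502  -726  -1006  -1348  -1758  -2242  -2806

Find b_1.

-328

Δ: -224, -280, -342, -410, -484, -564
Δ²: -56, -62, -68, -74, -80
Δ³: -6, -6, -6, -6
The third differences are constant at -6.
Work back: -56 + 6 = -50;  -224 + 50 = -174;  -502 + 174 = -328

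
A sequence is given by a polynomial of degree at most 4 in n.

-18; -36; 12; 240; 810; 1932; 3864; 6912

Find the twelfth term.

38064

First differences: -18  48  228  570  1122  1932  3048
Second differences: 66  180  342  552  810  1116
Third differences: 114  162  210  258  306
Fourth differences: 48  48  48  48
The fourth differences are constant (48).
306 + 48 = 354;  1116 + 354 = 1470;  3048 + 1470 = 4518;  6912 + 4518 = 11430
354 + 48 = 402;  1470 + 402 = 1872;  4518 + 1872 = 6390;  11430 + 6390 = 17820
402 + 48 = 450;  1872 + 450 = 2322;  6390 + 2322 = 8712;  17820 + 8712 = 26532
450 + 48 = 498;  2322 + 498 = 2820;  8712 + 2820 = 11532;  26532 + 11532 = 38064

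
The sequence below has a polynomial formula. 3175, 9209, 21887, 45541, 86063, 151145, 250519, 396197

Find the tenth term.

Δ: 6034  12678  23654  40522  65082  99374  145678
Δ²: 6644  10976  16868  24560  34292  46304
Δ³: 4332  5892  7692  9732  12012
Δ⁴: 1560  1800  2040  2280
Δ⁵: 240  240  240
Fifth differences constant at 240.
2280 + 240 = 2520;  12012 + 2520 = 14532;  46304 + 14532 = 60836;  145678 + 60836 = 206514;  396197 + 206514 = 602711
2520 + 240 = 2760;  14532 + 2760 = 17292;  60836 + 17292 = 78128;  206514 + 78128 = 284642;  602711 + 284642 = 887353

887353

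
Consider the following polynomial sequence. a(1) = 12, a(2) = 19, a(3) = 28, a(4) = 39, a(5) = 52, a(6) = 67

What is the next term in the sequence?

7, 9, 11, 13, 15
2, 2, 2, 2
Second differences constant at 2.
15 + 2 = 17;  67 + 17 = 84

84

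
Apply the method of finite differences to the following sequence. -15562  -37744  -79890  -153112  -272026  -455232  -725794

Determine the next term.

-1111720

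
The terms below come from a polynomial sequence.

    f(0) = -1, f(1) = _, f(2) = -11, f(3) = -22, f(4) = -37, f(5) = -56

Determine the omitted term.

Using the last 4 terms:
Δ: -11  -15  -19
Δ²: -4  -4
Constant second difference = -4.
Extend backward: -11 + 4 = -7;  -11 + 7 = -4

-4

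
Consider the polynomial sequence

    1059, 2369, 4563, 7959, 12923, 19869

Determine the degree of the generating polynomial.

4

Δ: 1310, 2194, 3396, 4964, 6946
Δ²: 884, 1202, 1568, 1982
Δ³: 318, 366, 414
Δ⁴: 48, 48
The fourth differences are constant, so the polynomial has degree 4.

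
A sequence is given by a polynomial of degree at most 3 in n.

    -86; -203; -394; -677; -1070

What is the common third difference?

D1: -117, -191, -283, -393
D2: -74, -92, -110
D3: -18, -18

-18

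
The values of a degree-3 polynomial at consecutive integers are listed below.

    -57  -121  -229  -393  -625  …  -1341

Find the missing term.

Using the first 5 terms:
First differences: -64  -108  -164  -232
Second differences: -44  -56  -68
Third differences: -12  -12
Constant third difference = -12.
Extend forward: -68 − 12 = -80;  -232 − 80 = -312;  -625 − 312 = -937

-937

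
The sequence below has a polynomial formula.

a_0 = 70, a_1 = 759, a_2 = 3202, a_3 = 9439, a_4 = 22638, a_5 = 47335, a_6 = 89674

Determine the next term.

First differences: 689, 2443, 6237, 13199, 24697, 42339
Second differences: 1754, 3794, 6962, 11498, 17642
Third differences: 2040, 3168, 4536, 6144
Fourth differences: 1128, 1368, 1608
Fifth differences: 240, 240
Constant fifth difference = 240, so extend:
1608 + 240 = 1848;  6144 + 1848 = 7992;  17642 + 7992 = 25634;  42339 + 25634 = 67973;  89674 + 67973 = 157647

157647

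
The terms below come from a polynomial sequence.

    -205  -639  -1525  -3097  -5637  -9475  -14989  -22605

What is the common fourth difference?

D1: -434, -886, -1572, -2540, -3838, -5514, -7616
D2: -452, -686, -968, -1298, -1676, -2102
D3: -234, -282, -330, -378, -426
D4: -48, -48, -48, -48

-48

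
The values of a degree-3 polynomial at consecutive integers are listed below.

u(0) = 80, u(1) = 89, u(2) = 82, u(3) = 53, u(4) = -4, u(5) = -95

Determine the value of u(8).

-632

D1: 9 , -7 , -29 , -57 , -91
D2: -16 , -22 , -28 , -34
D3: -6 , -6 , -6
Constant third difference = -6, so extend:
-34 − 6 = -40;  -91 − 40 = -131;  -95 − 131 = -226
-40 − 6 = -46;  -131 − 46 = -177;  -226 − 177 = -403
-46 − 6 = -52;  -177 − 52 = -229;  -403 − 229 = -632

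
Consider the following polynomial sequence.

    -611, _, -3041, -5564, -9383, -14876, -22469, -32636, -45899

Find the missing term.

-1484

Using the last 7 terms:
Δ: -2523  -3819  -5493  -7593  -10167  -13263
Δ²: -1296  -1674  -2100  -2574  -3096
Δ³: -378  -426  -474  -522
Δ⁴: -48  -48  -48
Constant fourth difference = -48.
Extend backward: -378 + 48 = -330;  -1296 + 330 = -966;  -2523 + 966 = -1557;  -3041 + 1557 = -1484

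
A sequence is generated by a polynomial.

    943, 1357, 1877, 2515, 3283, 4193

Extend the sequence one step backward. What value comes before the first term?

First differences: 414, 520, 638, 768, 910
Second differences: 106, 118, 130, 142
Third differences: 12, 12, 12
The third differences are constant at 12.
Work back: 106 − 12 = 94;  414 − 94 = 320;  943 − 320 = 623

623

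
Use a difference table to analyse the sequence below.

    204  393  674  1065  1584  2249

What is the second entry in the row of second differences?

110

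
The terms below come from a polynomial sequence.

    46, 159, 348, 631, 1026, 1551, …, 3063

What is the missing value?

Using the first 6 terms:
First differences: 113, 189, 283, 395, 525
Second differences: 76, 94, 112, 130
Third differences: 18, 18, 18
Constant third difference = 18.
Extend forward: 130 + 18 = 148;  525 + 148 = 673;  1551 + 673 = 2224

2224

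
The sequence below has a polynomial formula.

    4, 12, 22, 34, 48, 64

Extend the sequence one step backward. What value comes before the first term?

-2

Δ: 8, 10, 12, 14, 16
Δ²: 2, 2, 2, 2
The second differences are constant at 2.
Work back: 8 − 2 = 6;  4 − 6 = -2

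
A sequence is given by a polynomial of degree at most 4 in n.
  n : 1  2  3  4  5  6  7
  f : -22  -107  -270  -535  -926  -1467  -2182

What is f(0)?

9

First differences: -85  -163  -265  -391  -541  -715
Second differences: -78  -102  -126  -150  -174
Third differences: -24  -24  -24  -24
The third differences are constant at -24.
Work back: -78 + 24 = -54;  -85 + 54 = -31;  -22 + 31 = 9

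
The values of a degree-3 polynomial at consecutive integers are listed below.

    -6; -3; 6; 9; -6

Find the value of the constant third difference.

D1: 3, 9, 3, -15
D2: 6, -6, -18
D3: -12, -12

-12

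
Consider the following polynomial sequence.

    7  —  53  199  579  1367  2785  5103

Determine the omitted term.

Using the last 6 terms:
D1: 146, 380, 788, 1418, 2318
D2: 234, 408, 630, 900
D3: 174, 222, 270
D4: 48, 48
Constant fourth difference = 48.
Extend backward: 174 − 48 = 126;  234 − 126 = 108;  146 − 108 = 38;  53 − 38 = 15

15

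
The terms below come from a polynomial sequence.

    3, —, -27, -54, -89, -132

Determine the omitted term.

Using the last 4 terms:
Δ: -27  -35  -43
Δ²: -8  -8
Constant second difference = -8.
Extend backward: -27 + 8 = -19;  -27 + 19 = -8

-8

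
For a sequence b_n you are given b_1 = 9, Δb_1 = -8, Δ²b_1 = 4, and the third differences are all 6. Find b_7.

141

Build the table forward from the leading diagonal:
Third differences: 6  6  6  6  6  6  6
Second differences: 4  10  16  22  28  34  40
First differences: -8  -4  6  22  44  72  106
b: 9  1  -3  3  25  69  141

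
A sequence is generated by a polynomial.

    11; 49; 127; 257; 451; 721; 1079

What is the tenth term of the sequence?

First differences: 38  78  130  194  270  358
Second differences: 40  52  64  76  88
Third differences: 12  12  12  12
The third differences are constant (12).
88 + 12 = 100;  358 + 100 = 458;  1079 + 458 = 1537
100 + 12 = 112;  458 + 112 = 570;  1537 + 570 = 2107
112 + 12 = 124;  570 + 124 = 694;  2107 + 694 = 2801

2801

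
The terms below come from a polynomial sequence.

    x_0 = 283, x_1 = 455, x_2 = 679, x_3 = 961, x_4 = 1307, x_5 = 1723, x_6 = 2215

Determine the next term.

D1: 172, 224, 282, 346, 416, 492
D2: 52, 58, 64, 70, 76
D3: 6, 6, 6, 6
Constant third difference = 6, so extend:
76 + 6 = 82;  492 + 82 = 574;  2215 + 574 = 2789

2789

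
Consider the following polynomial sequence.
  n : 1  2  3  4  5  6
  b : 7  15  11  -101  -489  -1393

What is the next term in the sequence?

-3125

8  -4  -112  -388  -904
-12  -108  -276  -516
-96  -168  -240
-72  -72
Fourth differences constant at -72.
-240 − 72 = -312;  -516 − 312 = -828;  -904 − 828 = -1732;  -1393 − 1732 = -3125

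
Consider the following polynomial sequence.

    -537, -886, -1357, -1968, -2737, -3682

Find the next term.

-4821

D1: -349, -471, -611, -769, -945
D2: -122, -140, -158, -176
D3: -18, -18, -18
Third differences constant at -18.
-176 − 18 = -194;  -945 − 194 = -1139;  -3682 − 1139 = -4821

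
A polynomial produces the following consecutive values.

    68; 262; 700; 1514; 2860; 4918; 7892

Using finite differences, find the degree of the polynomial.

Δ: 194, 438, 814, 1346, 2058, 2974
Δ²: 244, 376, 532, 712, 916
Δ³: 132, 156, 180, 204
Δ⁴: 24, 24, 24
The fourth differences are constant, so the polynomial has degree 4.

4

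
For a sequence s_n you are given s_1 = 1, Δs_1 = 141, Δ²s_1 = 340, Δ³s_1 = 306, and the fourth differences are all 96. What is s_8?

22198

Build the table forward from the leading diagonal:
D4: 96  96  96  96  96  96  96  96
D3: 306  402  498  594  690  786  882  978
D2: 340  646  1048  1546  2140  2830  3616  4498
D1: 141  481  1127  2175  3721  5861  8691  12307
s: 1  142  623  1750  3925  7646  13507  22198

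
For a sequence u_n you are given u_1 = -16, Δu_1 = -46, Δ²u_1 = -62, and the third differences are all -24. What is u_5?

-668

Build the table forward from the leading diagonal:
Third differences: -24, -24, -24, -24, -24
Second differences: -62, -86, -110, -134, -158
First differences: -46, -108, -194, -304, -438
u: -16, -62, -170, -364, -668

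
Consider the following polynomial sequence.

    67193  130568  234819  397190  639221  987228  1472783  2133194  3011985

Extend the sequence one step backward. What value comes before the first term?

63375, 104251, 162371, 242031, 348007, 485555, 660411, 878791
40876, 58120, 79660, 105976, 137548, 174856, 218380
17244, 21540, 26316, 31572, 37308, 43524
4296, 4776, 5256, 5736, 6216
480, 480, 480, 480
The fifth differences are constant at 480.
Work back: 4296 − 480 = 3816;  17244 − 3816 = 13428;  40876 − 13428 = 27448;  63375 − 27448 = 35927;  67193 − 35927 = 31266

31266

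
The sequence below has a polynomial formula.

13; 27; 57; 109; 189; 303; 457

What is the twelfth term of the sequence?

Δ: 14 , 30 , 52 , 80 , 114 , 154
Δ²: 16 , 22 , 28 , 34 , 40
Δ³: 6 , 6 , 6 , 6
Third differences constant at 6.
40 + 6 = 46;  154 + 46 = 200;  457 + 200 = 657
46 + 6 = 52;  200 + 52 = 252;  657 + 252 = 909
52 + 6 = 58;  252 + 58 = 310;  909 + 310 = 1219
58 + 6 = 64;  310 + 64 = 374;  1219 + 374 = 1593
64 + 6 = 70;  374 + 70 = 444;  1593 + 444 = 2037

2037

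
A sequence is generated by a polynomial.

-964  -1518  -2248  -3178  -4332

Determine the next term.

-5734

D1: -554, -730, -930, -1154
D2: -176, -200, -224
D3: -24, -24
Constant third difference = -24, so extend:
-224 − 24 = -248;  -1154 − 248 = -1402;  -4332 − 1402 = -5734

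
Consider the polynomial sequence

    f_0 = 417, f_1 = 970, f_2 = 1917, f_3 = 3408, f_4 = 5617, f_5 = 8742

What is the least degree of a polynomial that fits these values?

553, 947, 1491, 2209, 3125
394, 544, 718, 916
150, 174, 198
24, 24
The fourth differences are constant, so the polynomial has degree 4.

4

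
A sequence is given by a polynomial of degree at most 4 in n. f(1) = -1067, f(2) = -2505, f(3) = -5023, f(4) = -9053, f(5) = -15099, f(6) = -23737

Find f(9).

Δ: -1438 , -2518 , -4030 , -6046 , -8638
Δ²: -1080 , -1512 , -2016 , -2592
Δ³: -432 , -504 , -576
Δ⁴: -72 , -72
The fourth differences are constant (-72).
-576 − 72 = -648;  -2592 − 648 = -3240;  -8638 − 3240 = -11878;  -23737 − 11878 = -35615
-648 − 72 = -720;  -3240 − 720 = -3960;  -11878 − 3960 = -15838;  -35615 − 15838 = -51453
-720 − 72 = -792;  -3960 − 792 = -4752;  -15838 − 4752 = -20590;  -51453 − 20590 = -72043

-72043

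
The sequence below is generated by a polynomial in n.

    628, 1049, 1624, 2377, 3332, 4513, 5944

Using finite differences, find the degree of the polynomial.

3

421, 575, 753, 955, 1181, 1431
154, 178, 202, 226, 250
24, 24, 24, 24
The third differences are constant, so the polynomial has degree 3.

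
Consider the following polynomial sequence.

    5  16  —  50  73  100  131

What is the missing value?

31

Using the last 4 terms:
D1: 23  27  31
D2: 4  4
Constant second difference = 4.
Extend backward: 23 − 4 = 19;  50 − 19 = 31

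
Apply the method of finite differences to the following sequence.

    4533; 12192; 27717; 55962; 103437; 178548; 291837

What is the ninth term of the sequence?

687237

7659, 15525, 28245, 47475, 75111, 113289
7866, 12720, 19230, 27636, 38178
4854, 6510, 8406, 10542
1656, 1896, 2136
240, 240
Fifth differences constant at 240.
2136 + 240 = 2376;  10542 + 2376 = 12918;  38178 + 12918 = 51096;  113289 + 51096 = 164385;  291837 + 164385 = 456222
2376 + 240 = 2616;  12918 + 2616 = 15534;  51096 + 15534 = 66630;  164385 + 66630 = 231015;  456222 + 231015 = 687237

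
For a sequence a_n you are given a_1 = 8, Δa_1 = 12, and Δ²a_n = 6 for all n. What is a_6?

128

Build the table forward from the leading diagonal:
Δ²: 6  6  6  6  6  6
Δ: 12  18  24  30  36  42
a: 8  20  38  62  92  128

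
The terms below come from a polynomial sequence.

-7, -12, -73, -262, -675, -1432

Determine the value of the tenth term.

-11140

Δ: -5  -61  -189  -413  -757
Δ²: -56  -128  -224  -344
Δ³: -72  -96  -120
Δ⁴: -24  -24
Constant fourth difference = -24, so extend:
-120 − 24 = -144;  -344 − 144 = -488;  -757 − 488 = -1245;  -1432 − 1245 = -2677
-144 − 24 = -168;  -488 − 168 = -656;  -1245 − 656 = -1901;  -2677 − 1901 = -4578
-168 − 24 = -192;  -656 − 192 = -848;  -1901 − 848 = -2749;  -4578 − 2749 = -7327
-192 − 24 = -216;  -848 − 216 = -1064;  -2749 − 1064 = -3813;  -7327 − 3813 = -11140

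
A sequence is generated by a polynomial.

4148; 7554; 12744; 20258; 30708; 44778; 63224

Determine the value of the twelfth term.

252594

3406, 5190, 7514, 10450, 14070, 18446
1784, 2324, 2936, 3620, 4376
540, 612, 684, 756
72, 72, 72
Fourth differences constant at 72.
756 + 72 = 828;  4376 + 828 = 5204;  18446 + 5204 = 23650;  63224 + 23650 = 86874
828 + 72 = 900;  5204 + 900 = 6104;  23650 + 6104 = 29754;  86874 + 29754 = 116628
900 + 72 = 972;  6104 + 972 = 7076;  29754 + 7076 = 36830;  116628 + 36830 = 153458
972 + 72 = 1044;  7076 + 1044 = 8120;  36830 + 8120 = 44950;  153458 + 44950 = 198408
1044 + 72 = 1116;  8120 + 1116 = 9236;  44950 + 9236 = 54186;  198408 + 54186 = 252594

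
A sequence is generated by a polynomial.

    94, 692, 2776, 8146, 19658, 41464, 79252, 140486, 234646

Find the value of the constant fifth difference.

Δ: 598, 2084, 5370, 11512, 21806, 37788, 61234, 94160
Δ²: 1486, 3286, 6142, 10294, 15982, 23446, 32926
Δ³: 1800, 2856, 4152, 5688, 7464, 9480
Δ⁴: 1056, 1296, 1536, 1776, 2016
Δ⁵: 240, 240, 240, 240

240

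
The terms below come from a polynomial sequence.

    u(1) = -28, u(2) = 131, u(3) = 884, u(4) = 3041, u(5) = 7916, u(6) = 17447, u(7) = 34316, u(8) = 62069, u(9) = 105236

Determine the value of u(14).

794831

First differences: 159, 753, 2157, 4875, 9531, 16869, 27753, 43167
Second differences: 594, 1404, 2718, 4656, 7338, 10884, 15414
Third differences: 810, 1314, 1938, 2682, 3546, 4530
Fourth differences: 504, 624, 744, 864, 984
Fifth differences: 120, 120, 120, 120
The fifth differences are constant (120).
984 + 120 = 1104;  4530 + 1104 = 5634;  15414 + 5634 = 21048;  43167 + 21048 = 64215;  105236 + 64215 = 169451
1104 + 120 = 1224;  5634 + 1224 = 6858;  21048 + 6858 = 27906;  64215 + 27906 = 92121;  169451 + 92121 = 261572
1224 + 120 = 1344;  6858 + 1344 = 8202;  27906 + 8202 = 36108;  92121 + 36108 = 128229;  261572 + 128229 = 389801
1344 + 120 = 1464;  8202 + 1464 = 9666;  36108 + 9666 = 45774;  128229 + 45774 = 174003;  389801 + 174003 = 563804
1464 + 120 = 1584;  9666 + 1584 = 11250;  45774 + 11250 = 57024;  174003 + 57024 = 231027;  563804 + 231027 = 794831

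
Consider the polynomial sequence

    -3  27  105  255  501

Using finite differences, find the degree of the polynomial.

3

First differences: 30, 78, 150, 246
Second differences: 48, 72, 96
Third differences: 24, 24
The third differences are constant, so the polynomial has degree 3.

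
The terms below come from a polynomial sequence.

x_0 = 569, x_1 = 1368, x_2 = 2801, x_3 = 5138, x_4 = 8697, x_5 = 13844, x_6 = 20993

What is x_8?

43193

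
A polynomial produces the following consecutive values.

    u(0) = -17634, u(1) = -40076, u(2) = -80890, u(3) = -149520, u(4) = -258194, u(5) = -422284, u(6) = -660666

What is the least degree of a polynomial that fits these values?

-22442, -40814, -68630, -108674, -164090, -238382
-18372, -27816, -40044, -55416, -74292
-9444, -12228, -15372, -18876
-2784, -3144, -3504
-360, -360
The fifth differences are constant, so the polynomial has degree 5.

5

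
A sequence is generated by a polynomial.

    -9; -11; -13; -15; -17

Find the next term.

First differences: -2  -2  -2  -2
Constant first difference = -2, so extend:
-17 − 2 = -19

-19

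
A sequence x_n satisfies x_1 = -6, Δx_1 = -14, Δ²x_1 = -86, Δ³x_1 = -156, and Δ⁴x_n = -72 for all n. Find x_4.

Build the table forward from the leading diagonal:
Fourth differences: -72, -72, -72, -72
Third differences: -156, -228, -300, -372
Second differences: -86, -242, -470, -770
First differences: -14, -100, -342, -812
x: -6, -20, -120, -462

-462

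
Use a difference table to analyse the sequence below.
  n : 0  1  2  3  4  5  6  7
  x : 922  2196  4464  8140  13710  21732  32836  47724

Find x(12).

208534

First differences: 1274, 2268, 3676, 5570, 8022, 11104, 14888
Second differences: 994, 1408, 1894, 2452, 3082, 3784
Third differences: 414, 486, 558, 630, 702
Fourth differences: 72, 72, 72, 72
Constant fourth difference = 72, so extend:
702 + 72 = 774;  3784 + 774 = 4558;  14888 + 4558 = 19446;  47724 + 19446 = 67170
774 + 72 = 846;  4558 + 846 = 5404;  19446 + 5404 = 24850;  67170 + 24850 = 92020
846 + 72 = 918;  5404 + 918 = 6322;  24850 + 6322 = 31172;  92020 + 31172 = 123192
918 + 72 = 990;  6322 + 990 = 7312;  31172 + 7312 = 38484;  123192 + 38484 = 161676
990 + 72 = 1062;  7312 + 1062 = 8374;  38484 + 8374 = 46858;  161676 + 46858 = 208534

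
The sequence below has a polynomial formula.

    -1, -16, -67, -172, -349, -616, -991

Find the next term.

-1492

-15, -51, -105, -177, -267, -375
-36, -54, -72, -90, -108
-18, -18, -18, -18
The third differences are constant (-18).
-108 − 18 = -126;  -375 − 126 = -501;  -991 − 501 = -1492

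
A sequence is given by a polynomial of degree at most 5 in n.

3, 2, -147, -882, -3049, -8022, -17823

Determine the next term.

-1, -149, -735, -2167, -4973, -9801
-148, -586, -1432, -2806, -4828
-438, -846, -1374, -2022
-408, -528, -648
-120, -120
Fifth differences constant at -120.
-648 − 120 = -768;  -2022 − 768 = -2790;  -4828 − 2790 = -7618;  -9801 − 7618 = -17419;  -17823 − 17419 = -35242

-35242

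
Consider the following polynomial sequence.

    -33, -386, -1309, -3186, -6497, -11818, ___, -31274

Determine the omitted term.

-19821

Using the first 6 terms:
D1: -353, -923, -1877, -3311, -5321
D2: -570, -954, -1434, -2010
D3: -384, -480, -576
D4: -96, -96
Constant fourth difference = -96.
Extend forward: -576 − 96 = -672;  -2010 − 672 = -2682;  -5321 − 2682 = -8003;  -11818 − 8003 = -19821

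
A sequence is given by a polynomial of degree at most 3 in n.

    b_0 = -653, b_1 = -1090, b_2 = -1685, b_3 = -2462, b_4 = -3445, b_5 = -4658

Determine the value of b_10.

-15013

Δ: -437  -595  -777  -983  -1213
Δ²: -158  -182  -206  -230
Δ³: -24  -24  -24
Constant third difference = -24, so extend:
-230 − 24 = -254;  -1213 − 254 = -1467;  -4658 − 1467 = -6125
-254 − 24 = -278;  -1467 − 278 = -1745;  -6125 − 1745 = -7870
-278 − 24 = -302;  -1745 − 302 = -2047;  -7870 − 2047 = -9917
-302 − 24 = -326;  -2047 − 326 = -2373;  -9917 − 2373 = -12290
-326 − 24 = -350;  -2373 − 350 = -2723;  -12290 − 2723 = -15013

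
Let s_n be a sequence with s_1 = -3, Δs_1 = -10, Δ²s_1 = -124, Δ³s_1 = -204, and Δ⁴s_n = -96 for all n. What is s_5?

-1699

Build the table forward from the leading diagonal:
Fourth differences: -96, -96, -96, -96, -96
Third differences: -204, -300, -396, -492, -588
Second differences: -124, -328, -628, -1024, -1516
First differences: -10, -134, -462, -1090, -2114
s: -3, -13, -147, -609, -1699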